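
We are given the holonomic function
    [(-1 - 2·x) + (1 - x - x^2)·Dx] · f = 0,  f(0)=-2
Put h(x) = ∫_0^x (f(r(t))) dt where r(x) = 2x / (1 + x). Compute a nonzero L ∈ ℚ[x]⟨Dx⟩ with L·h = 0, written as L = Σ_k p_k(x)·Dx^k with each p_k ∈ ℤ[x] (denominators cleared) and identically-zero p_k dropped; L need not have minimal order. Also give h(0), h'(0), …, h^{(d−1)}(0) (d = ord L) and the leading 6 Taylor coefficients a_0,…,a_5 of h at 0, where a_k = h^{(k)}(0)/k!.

L = (2 + 10·x)·Dx + (-1 - x + 5·x^2 + 5·x^3)·Dx^2  (order 2).
h: a_k = 0, -2, -2, -4, -5, -12, …
ICs: h(0) = 0, h′(0) = -2.

f: a_k = -2, -2, -4, -6, -10, -16, …
Substitute x→r, Dx→(1/r')Dx; clear ⇒ L₀.
h=∫₀ˣh₀: take L = L₀·Dx.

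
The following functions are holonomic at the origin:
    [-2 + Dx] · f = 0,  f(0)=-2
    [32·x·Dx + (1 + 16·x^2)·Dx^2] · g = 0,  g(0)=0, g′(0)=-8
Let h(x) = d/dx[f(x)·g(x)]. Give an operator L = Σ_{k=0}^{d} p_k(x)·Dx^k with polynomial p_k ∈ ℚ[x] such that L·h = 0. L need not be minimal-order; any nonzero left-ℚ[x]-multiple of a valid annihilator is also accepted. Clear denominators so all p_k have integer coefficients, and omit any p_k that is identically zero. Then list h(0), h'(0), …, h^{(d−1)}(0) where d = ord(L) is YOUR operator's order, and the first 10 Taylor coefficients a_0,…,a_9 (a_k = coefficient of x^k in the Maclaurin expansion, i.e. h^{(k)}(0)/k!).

f: a_k = -2, -4, -4, -8/3, -4/3, -8/15, -8/45, -16/315, -4/315, -8/2835, …
g: a_k = 0, -8, 0, 128/3, 0, -2048/5, 0, 32768/7, 0, -524288/9, …
h₀=f·g: eliminate ⇒ L₀, order ≤ 1·2.
Differentiate: ansatz ord ≤ ord L₀ ⇒ L.
L = (-28 - 128·x + 1664·x^2 - 2048·x^3 + 1024·x^4) + (12 + 96·x - 896·x^2 + 1536·x^3 - 1024·x^4)·Dx + (1 - 16·x + 32·x^2 - 256·x^3 + 256·x^4)·Dx^2  (order 2).
h: a_k = 16, 64, -160, -1792/3, 3296, 27520/3, -816832/15, -44489728/315, 92914784/105, 6258266752/2835, …
ICs: h(0) = 16, h′(0) = 64.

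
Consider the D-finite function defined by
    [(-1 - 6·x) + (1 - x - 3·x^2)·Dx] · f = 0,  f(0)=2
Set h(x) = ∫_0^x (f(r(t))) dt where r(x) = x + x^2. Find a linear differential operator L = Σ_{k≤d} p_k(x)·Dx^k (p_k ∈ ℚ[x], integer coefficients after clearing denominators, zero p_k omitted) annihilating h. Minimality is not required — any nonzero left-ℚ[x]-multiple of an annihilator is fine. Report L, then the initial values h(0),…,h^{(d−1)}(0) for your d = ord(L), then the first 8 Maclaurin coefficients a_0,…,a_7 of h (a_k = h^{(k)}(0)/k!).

f: a_k = 2, 2, 8, 14, 38, 80, 194, 434, …
Change of var in L_f (x↦r) gives L₀.
h=∫h₀ ⇒ L = L₀·Dx.
L = (1 + 8·x + 18·x^2 + 12·x^3)·Dx + (-1 + x + 4·x^2 + 6·x^3 + 3·x^4)·Dx^2  (order 2).
h: a_k = 0, 2, 1, 10/3, 15/2, 88/5, 137/3, 836/7, …
ICs: h(0) = 0, h′(0) = 2.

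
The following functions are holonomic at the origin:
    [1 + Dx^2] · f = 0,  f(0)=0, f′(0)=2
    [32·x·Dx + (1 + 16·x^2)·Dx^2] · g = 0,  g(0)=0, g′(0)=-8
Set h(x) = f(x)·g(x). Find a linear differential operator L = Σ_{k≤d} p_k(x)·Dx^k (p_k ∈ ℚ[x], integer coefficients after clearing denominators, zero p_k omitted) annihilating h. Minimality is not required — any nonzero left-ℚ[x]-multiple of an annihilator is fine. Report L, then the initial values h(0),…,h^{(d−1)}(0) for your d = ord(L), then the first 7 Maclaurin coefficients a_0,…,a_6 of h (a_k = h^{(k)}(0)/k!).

L = (1105 + 51776·x^2 + 22016·x^4 + 16384·x^6 + 65536·x^8) + (2112·x + 35840·x^3 + 49152·x^5 + 262144·x^7)·Dx + (1122 + 52352·x^2 + 27648·x^4 + 32768·x^6 + 131072·x^8)·Dx^2 + (2112·x + 35840·x^3 + 49152·x^5 + 262144·x^7)·Dx^3 + (17 + 576·x^2 + 5632·x^4 + 16384·x^6 + 65536·x^8)·Dx^4  (order 4).
h: a_k = 0, 0, -16, 0, 88, 0, -7502/9, …
ICs: h(0) = 0, h′(0) = 0, h′′(0) = -32, h′′′(0) = 0.

f: a_k = 0, 2, 0, -1/3, 0, 1/60, 0, …
g: a_k = 0, -8, 0, 128/3, 0, -2048/5, 0, …
f·g: L₀ = L_f ⊗_s L_g, ord ≤ 2·2.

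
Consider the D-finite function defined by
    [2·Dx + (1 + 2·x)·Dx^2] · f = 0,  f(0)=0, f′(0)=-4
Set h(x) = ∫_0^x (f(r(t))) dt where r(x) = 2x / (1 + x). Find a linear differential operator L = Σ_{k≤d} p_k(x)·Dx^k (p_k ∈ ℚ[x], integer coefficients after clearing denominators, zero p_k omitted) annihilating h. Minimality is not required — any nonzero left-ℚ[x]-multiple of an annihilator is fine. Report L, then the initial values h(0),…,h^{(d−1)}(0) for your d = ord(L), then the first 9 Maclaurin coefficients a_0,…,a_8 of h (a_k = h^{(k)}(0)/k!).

f: a_k = 0, -4, 4, -16/3, 8, -64/5, 64/3, -256/7, 64, …
L₀ from L_f via x↦r, Dx↦r'^{-1}Dx.
h=∫h₀ ⇒ L = L₀·Dx.
L = (6 + 10·x)·Dx^2 + (1 + 6·x + 5·x^2)·Dx^3  (order 3).
h: a_k = 0, 0, -4, 8, -62/3, 312/5, -3124/15, 744, -19531/7, …
ICs: h(0) = 0, h′(0) = 0, h′′(0) = -8.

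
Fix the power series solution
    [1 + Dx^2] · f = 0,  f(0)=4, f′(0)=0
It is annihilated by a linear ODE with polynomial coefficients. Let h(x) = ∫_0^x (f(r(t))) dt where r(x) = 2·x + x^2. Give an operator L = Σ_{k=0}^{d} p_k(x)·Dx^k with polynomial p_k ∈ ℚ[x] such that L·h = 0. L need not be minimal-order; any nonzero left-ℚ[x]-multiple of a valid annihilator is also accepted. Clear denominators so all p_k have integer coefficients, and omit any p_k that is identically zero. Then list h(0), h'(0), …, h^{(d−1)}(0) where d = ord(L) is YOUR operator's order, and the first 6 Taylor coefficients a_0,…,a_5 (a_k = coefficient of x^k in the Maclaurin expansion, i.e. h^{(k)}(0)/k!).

L = (4 + 12·x + 12·x^2 + 4·x^3)·Dx - Dx^2 + (1 + x)·Dx^3  (order 3).
h: a_k = 0, 4, 0, -8/3, -2, 2/15, …
ICs: h(0) = 0, h′(0) = 4, h′′(0) = 0.

f: a_k = 4, 0, -2, 0, 1/6, 0, …
Substitute x→r, Dx→(1/r')Dx; clear ⇒ L₀.
∫: right-multiply L₀ by Dx.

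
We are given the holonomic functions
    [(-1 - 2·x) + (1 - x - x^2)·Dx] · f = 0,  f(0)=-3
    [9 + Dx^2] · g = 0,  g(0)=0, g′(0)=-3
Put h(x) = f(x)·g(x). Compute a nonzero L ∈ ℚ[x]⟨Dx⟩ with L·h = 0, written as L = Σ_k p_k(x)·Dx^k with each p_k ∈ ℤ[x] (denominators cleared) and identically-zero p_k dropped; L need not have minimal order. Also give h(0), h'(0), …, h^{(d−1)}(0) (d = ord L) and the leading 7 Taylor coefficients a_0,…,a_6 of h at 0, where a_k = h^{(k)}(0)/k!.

f: a_k = -3, -3, -6, -9, -15, -24, -39, …
g: a_k = 0, -3, 0, 9/2, 0, -81/40, 0, …
f·g: L₀ = L_f ⊗_s L_g, ord ≤ 1·2.
L = (-7 + 9·x + 9·x^2) + (2 + 4·x)·Dx + (-1 + x + x^2)·Dx^2  (order 2).
h: a_k = 0, 9, 9, 9/2, 27/2, 963/40, 1503/40, …
ICs: h(0) = 0, h′(0) = 9.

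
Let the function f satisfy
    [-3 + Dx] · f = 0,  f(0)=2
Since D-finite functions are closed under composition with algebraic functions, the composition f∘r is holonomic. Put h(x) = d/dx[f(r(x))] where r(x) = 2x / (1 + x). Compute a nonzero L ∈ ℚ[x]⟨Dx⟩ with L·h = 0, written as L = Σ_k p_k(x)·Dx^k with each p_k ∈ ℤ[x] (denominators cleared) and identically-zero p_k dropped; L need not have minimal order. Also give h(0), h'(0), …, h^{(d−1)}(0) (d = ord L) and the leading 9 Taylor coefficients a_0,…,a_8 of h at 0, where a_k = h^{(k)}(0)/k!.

f: a_k = 2, 6, 9, 9, 27/4, 81/20, 81/40, 243/280, 729/2240, …
h₀=f(r): pull back L_f along r ⇒ L₀.
Derive L from L₀ (diff closure).
L = (4 - 2·x) + (-1 - 2·x - x^2)·Dx  (order 1).
h: a_k = 12, 48, 36, -48, -12, 288/5, -228/5, -192/35, 1836/35, …
ICs: h(0) = 12.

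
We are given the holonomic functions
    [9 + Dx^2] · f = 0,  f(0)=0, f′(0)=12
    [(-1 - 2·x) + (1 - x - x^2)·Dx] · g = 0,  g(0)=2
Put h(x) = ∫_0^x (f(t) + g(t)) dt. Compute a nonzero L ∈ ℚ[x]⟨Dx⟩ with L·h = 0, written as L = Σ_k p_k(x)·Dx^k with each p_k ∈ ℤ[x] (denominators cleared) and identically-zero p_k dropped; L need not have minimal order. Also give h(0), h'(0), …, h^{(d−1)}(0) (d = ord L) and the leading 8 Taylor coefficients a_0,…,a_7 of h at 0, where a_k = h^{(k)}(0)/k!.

f: a_k = 0, 12, 0, -18, 0, 81/10, 0, -243/140, …
g: a_k = 2, 2, 4, 6, 10, 16, 26, 42, …
Weyl lclm of L_f,L_g ⇒ L₀ (ord ≤ 3).
∫: right-multiply L₀ by Dx.
L = (-243 - 432·x + 81·x^2 - 216·x^3 - 405·x^4 - 162·x^5)·Dx + (117 - 225·x - 36·x^2 + 297·x^3 - 54·x^4 - 243·x^5 - 81·x^6)·Dx^2 + (-27 - 48·x + 9·x^2 - 24·x^3 - 45·x^4 - 18·x^5)·Dx^3 + (13 - 25·x - 4·x^2 + 33·x^3 - 6·x^4 - 27·x^5 - 9·x^6)·Dx^4  (order 4).
h: a_k = 0, 2, 7, 4/3, -3, 2, 241/60, 26/7, …
ICs: h(0) = 0, h′(0) = 2, h′′(0) = 14, h′′′(0) = 8.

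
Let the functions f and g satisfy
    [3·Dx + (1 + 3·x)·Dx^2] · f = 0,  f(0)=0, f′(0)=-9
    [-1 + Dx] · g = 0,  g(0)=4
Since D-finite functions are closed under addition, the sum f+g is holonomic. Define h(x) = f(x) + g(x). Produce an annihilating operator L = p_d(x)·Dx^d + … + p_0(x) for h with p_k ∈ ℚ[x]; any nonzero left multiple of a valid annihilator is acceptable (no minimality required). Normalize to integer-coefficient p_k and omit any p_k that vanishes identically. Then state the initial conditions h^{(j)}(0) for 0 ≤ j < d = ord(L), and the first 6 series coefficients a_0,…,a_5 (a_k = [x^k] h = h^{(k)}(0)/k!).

L = (-21 - 9·x)·Dx + (17 - 6·x - 9·x^2)·Dx^2 + (4 + 15·x + 9·x^2)·Dx^3  (order 3).
h: a_k = 4, -5, 31/2, -79/3, 731/12, -4373/30, …
ICs: h(0) = 4, h′(0) = -5, h′′(0) = 31.

f: a_k = 0, -9, 27/2, -27, 243/4, -729/5, …
g: a_k = 4, 4, 2, 2/3, 1/6, 1/30, …
f+g: L₀ = lclm(L_f,L_g), ord ≤ 2+1.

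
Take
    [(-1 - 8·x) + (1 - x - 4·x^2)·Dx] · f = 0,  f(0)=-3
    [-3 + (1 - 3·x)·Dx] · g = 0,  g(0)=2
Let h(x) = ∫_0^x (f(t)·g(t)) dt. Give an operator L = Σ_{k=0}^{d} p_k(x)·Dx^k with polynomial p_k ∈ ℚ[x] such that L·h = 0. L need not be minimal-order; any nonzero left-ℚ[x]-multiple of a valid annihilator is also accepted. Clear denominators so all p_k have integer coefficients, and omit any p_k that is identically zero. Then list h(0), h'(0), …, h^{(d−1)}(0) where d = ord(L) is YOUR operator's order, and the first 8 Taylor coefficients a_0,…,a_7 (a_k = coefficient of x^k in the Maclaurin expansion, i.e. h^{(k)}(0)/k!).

f: a_k = -3, -3, -15, -27, -87, -195, -543, -1323, …
g: a_k = 2, 6, 18, 54, 162, 486, 1458, 4374, …
f·g: L₀ = L_f ⊗_s L_g, ord ≤ 1·1.
h=∫₀ˣh₀: take L = L₀·Dx.
L = (-4 - 2·x + 36·x^2)·Dx + (1 - 4·x - x^2 + 12·x^3)·Dx^2  (order 2).
h: a_k = 0, -6, -12, -34, -90, -1254/5, -692, -13542/7, …
ICs: h(0) = 0, h′(0) = -6.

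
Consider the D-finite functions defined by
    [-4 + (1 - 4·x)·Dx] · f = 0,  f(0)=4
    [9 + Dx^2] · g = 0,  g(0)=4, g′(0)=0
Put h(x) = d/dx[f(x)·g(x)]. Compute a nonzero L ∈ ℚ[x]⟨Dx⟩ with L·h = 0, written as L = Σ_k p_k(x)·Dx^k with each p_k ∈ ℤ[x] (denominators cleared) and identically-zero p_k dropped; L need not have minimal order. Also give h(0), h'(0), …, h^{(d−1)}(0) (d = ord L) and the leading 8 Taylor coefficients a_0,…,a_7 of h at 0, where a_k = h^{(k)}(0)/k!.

L = (-23 - 72·x + 144·x^2) + (-8 + 32·x)·Dx + (1 - 8·x + 16·x^2)·Dx^2  (order 2).
h: a_k = 64, 368, 2208, 11992, 59960, 1438554/5, 6713252/5, 214824793/35, …
ICs: h(0) = 64, h′(0) = 368.

f: a_k = 4, 16, 64, 256, 1024, 4096, 16384, 65536, …
g: a_k = 4, 0, -18, 0, 27/2, 0, -81/20, 0, …
Product ⇒ symmetric product L₀, ord ≤ 2.
h=h₀': d/dx-closure on L₀ ⇒ L.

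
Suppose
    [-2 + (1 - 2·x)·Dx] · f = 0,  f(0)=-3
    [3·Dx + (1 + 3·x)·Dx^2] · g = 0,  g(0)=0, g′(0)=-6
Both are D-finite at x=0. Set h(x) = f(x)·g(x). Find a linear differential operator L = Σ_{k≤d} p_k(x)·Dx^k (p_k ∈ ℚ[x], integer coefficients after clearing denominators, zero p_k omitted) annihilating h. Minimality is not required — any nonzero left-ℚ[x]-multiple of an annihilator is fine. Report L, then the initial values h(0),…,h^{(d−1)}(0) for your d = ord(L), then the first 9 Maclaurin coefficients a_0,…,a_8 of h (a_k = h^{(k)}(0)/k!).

f: a_k = -3, -6, -12, -24, -48, -96, -192, -384, -768, …
g: a_k = 0, -6, 9, -18, 81/2, -486/5, 243, -4374/7, 6561/4, …
L₀ := L_f ⊗_s L_g (sym. prod.), ord ≤ 2.
L = 6 + (1 + 18·x)·Dx + (-1 - x + 6·x^2)·Dx^2  (order 2).
h: a_k = 0, 18, 9, 72, 45/2, 1683/5, -279/5, 61704/35, -195273/140, …
ICs: h(0) = 0, h′(0) = 18.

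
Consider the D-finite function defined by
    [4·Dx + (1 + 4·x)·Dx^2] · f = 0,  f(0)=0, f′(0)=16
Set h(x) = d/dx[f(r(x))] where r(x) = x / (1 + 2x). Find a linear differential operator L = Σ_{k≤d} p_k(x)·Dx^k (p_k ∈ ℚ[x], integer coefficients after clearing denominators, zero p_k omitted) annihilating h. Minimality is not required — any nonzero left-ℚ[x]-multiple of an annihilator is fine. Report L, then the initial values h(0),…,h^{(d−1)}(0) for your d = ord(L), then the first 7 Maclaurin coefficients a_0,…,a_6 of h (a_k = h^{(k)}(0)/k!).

f: a_k = 0, 16, -32, 256/3, -256, 4096/5, -8192/3, …
h₀=f(r): pull back L_f along r ⇒ L₀.
Differentiate: ansatz ord ≤ ord L₀ ⇒ L.
L = (8 + 24·x) + (1 + 8·x + 12·x^2)·Dx  (order 1).
h: a_k = 16, -128, 832, -5120, 30976, -186368, 1119232, …
ICs: h(0) = 16.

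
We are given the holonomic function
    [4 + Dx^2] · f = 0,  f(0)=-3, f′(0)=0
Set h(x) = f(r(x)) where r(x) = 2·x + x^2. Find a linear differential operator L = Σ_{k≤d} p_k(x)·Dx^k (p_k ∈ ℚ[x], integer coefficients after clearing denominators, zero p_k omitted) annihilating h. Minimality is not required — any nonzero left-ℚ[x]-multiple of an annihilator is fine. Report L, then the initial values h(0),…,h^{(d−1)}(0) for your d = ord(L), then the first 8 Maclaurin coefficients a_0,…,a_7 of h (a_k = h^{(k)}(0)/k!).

L = (16 + 48·x + 48·x^2 + 16·x^3) - Dx + (1 + x)·Dx^2  (order 2).
h: a_k = -3, 0, 24, 24, -26, -64, -464/15, 176/5, …
ICs: h(0) = -3, h′(0) = 0.

f: a_k = -3, 0, 6, 0, -2, 0, 4/15, 0, …
Substitute x→r, Dx→(1/r')Dx; clear ⇒ L₀.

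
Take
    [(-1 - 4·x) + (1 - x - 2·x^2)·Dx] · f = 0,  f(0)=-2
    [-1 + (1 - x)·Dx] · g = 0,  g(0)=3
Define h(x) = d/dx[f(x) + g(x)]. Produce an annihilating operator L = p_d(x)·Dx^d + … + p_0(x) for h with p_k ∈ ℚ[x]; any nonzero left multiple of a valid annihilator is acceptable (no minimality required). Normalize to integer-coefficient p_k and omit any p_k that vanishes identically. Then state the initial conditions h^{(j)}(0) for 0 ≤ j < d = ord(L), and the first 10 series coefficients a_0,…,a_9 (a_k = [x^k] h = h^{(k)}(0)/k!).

f: a_k = -2, -2, -6, -10, -22, -42, -86, -170, -342, -682, …
g: a_k = 3, 3, 3, 3, 3, 3, 3, 3, 3, 3, …
Weyl lclm of L_f,L_g ⇒ L₀ (ord ≤ 2).
h₀' ⇒ L via d/dx closure of L₀.
L = (-6 - 48·x - 96·x^3 + 24·x^4) + (6 + 18·x - 12·x^2 + 24·x^3 - 90·x^4 + 24·x^5)·Dx + (-1 + 2·x - 5·x^2 + 12·x^3 + 2·x^4 - 14·x^5 + 4·x^6)·Dx^2  (order 2).
h: a_k = 1, -6, -21, -76, -195, -498, -1169, -2712, -6111, -13630, …
ICs: h(0) = 1, h′(0) = -6.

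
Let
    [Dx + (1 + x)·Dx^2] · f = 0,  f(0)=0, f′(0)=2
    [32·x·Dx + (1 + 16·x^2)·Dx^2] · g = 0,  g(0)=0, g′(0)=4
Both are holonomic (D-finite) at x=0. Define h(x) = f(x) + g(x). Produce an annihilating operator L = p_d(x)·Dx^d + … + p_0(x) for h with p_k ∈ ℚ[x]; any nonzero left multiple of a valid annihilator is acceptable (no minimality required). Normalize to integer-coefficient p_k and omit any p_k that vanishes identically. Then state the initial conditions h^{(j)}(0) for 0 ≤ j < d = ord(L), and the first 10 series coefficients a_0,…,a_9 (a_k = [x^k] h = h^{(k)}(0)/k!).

L = (-32 - 96·x + 1536·x^2 + 512·x^3)·Dx + (-34 - 64·x + 1440·x^2 + 3072·x^3 + 1024·x^4)·Dx^2 + (-1 + 31·x + 32·x^2 + 512·x^3 + 768·x^4 + 256·x^5)·Dx^3  (order 3).
h: a_k = 0, 6, -1, -62/3, -1/2, 1026/5, -1/3, -16382/7, -1/4, 87382/3, …
ICs: h(0) = 0, h′(0) = 6, h′′(0) = -2.

f: a_k = 0, 2, -1, 2/3, -1/2, 2/5, -1/3, 2/7, -1/4, 2/9, …
g: a_k = 0, 4, 0, -64/3, 0, 1024/5, 0, -16384/7, 0, 262144/9, …
h₀=f+g: left-lcm gives L₀, ord ≤ 4.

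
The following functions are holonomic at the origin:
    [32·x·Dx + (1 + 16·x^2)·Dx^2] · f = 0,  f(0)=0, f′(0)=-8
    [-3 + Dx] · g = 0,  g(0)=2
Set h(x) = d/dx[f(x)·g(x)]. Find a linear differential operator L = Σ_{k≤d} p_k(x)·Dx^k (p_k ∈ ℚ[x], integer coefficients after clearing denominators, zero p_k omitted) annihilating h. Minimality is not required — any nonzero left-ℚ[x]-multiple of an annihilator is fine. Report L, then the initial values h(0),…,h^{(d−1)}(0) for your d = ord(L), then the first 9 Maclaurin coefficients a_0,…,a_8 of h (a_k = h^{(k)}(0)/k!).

f: a_k = 0, -8, 0, 128/3, 0, -2048/5, 0, 32768/7, 0, …
g: a_k = 2, 6, 9, 9, 27/4, 81/20, 81/40, 243/280, 729/2240, …
Sym-product of L_f,L_g gives L₀ (≤ ord 2).
h=h₀': d/dx-closure on L₀ ⇒ L.
L = (-69 - 576·x + 5472·x^2 - 9216·x^3 + 6912·x^4) + (14 + 288·x - 2112·x^2 + 4608·x^3 - 4608·x^4)·Dx + (3 - 32·x + 96·x^2 - 512·x^3 + 768·x^4)·Dx^2  (order 2).
h: a_k = -16, -96, 40, 736, -2446, -12636, 208169/5, 6878568/35, -194189089/280, …
ICs: h(0) = -16, h′(0) = -96.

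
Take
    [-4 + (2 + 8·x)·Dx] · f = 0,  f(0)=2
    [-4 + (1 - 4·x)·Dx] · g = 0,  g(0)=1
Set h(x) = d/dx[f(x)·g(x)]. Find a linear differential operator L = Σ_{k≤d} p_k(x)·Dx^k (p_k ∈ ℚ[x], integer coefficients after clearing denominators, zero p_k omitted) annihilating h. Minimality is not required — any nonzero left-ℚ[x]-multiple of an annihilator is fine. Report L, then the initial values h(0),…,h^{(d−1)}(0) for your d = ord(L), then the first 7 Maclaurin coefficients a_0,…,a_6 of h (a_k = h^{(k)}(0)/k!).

L = (22 + 144·x + 96·x^2) + (-3 - 4·x + 48·x^2 + 64·x^3)·Dx  (order 1).
h: a_k = 12, 88, 552, 2864, 14600, 69072, 326032, …
ICs: h(0) = 12.

f: a_k = 2, 4, -4, 8, -20, 56, -168, …
g: a_k = 1, 4, 16, 64, 256, 1024, 4096, …
Product ⇒ symmetric product L₀, ord ≤ 1.
Differentiate: ansatz ord ≤ ord L₀ ⇒ L.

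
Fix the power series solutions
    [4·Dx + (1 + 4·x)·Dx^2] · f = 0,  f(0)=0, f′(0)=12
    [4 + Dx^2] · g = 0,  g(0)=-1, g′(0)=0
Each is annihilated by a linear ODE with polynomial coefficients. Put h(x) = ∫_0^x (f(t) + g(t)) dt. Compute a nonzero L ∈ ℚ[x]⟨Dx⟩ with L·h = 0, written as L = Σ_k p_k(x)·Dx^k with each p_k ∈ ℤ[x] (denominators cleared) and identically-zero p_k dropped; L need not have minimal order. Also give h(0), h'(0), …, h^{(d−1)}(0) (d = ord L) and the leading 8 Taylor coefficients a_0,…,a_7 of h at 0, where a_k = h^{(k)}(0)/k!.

L = (400 + 128·x + 256·x^2)·Dx^2 + (36 + 176·x + 192·x^2 + 256·x^3)·Dx^3 + (100 + 32·x + 64·x^2)·Dx^4 + (9 + 44·x + 48·x^2 + 64·x^3)·Dx^5  (order 5).
h: a_k = 0, -1, 6, -22/3, 16, -578/15, 512/5, -92156/315, …
ICs: h(0) = 0, h′(0) = -1, h′′(0) = 12, h′′′(0) = -44, h′′′′(0) = 384.

f: a_k = 0, 12, -24, 64, -192, 3072/5, -2048, 49152/7, …
g: a_k = -1, 0, 2, 0, -2/3, 0, 4/45, 0, …
Weyl lclm of L_f,L_g ⇒ L₀ (ord ≤ 4).
h=∫₀ˣh₀: take L = L₀·Dx.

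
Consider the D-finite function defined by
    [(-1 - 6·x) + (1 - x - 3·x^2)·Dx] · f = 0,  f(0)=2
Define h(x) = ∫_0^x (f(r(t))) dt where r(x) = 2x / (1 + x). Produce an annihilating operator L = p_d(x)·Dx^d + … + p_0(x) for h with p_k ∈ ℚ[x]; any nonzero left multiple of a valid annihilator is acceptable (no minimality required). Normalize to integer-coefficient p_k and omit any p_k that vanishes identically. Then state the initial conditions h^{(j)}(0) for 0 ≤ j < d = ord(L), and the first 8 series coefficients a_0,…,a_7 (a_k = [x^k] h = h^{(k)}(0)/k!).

f: a_k = 2, 2, 8, 14, 38, 80, 194, 434, …
Substitute x→r, Dx→(1/r')Dx; clear ⇒ L₀.
h=∫₀ˣh₀: take L = L₀·Dx.
L = (2 + 26·x)·Dx + (-1 - x + 13·x^2 + 13·x^3)·Dx^2  (order 2).
h: a_k = 0, 2, 2, 28/3, 13, 364/5, 338/3, 676, …
ICs: h(0) = 0, h′(0) = 2.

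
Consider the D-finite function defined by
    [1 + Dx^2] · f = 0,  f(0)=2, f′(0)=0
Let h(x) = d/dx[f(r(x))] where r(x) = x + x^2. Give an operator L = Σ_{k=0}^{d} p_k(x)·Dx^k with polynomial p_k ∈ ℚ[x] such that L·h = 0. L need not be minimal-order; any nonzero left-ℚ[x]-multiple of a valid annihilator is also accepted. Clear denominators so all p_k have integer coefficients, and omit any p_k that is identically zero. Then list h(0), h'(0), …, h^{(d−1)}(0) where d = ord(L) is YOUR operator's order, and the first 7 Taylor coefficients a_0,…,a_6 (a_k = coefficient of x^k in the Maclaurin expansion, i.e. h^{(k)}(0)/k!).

f: a_k = 2, 0, -1, 0, 1/12, 0, -1/360, …
Change of var in L_f (x↦r) gives L₀.
Differentiate: ansatz ord ≤ ord L₀ ⇒ L.
L = (13 + 8·x + 24·x^2 + 32·x^3 + 16·x^4) + (-6 - 12·x)·Dx + (1 + 4·x + 4·x^2)·Dx^2  (order 2).
h: a_k = 0, -2, -6, -11/3, 5/3, 179/60, 133/60, …
ICs: h(0) = 0, h′(0) = -2.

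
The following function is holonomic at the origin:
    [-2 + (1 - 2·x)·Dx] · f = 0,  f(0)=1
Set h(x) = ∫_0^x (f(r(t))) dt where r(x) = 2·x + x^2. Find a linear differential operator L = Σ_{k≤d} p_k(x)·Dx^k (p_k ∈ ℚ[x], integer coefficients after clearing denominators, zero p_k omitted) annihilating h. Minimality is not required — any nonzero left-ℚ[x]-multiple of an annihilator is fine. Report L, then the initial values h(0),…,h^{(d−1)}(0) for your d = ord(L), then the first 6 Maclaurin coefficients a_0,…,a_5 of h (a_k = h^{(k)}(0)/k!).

L = (4 + 4·x)·Dx + (-1 + 4·x + 2·x^2)·Dx^2  (order 2).
h: a_k = 0, 1, 2, 6, 20, 356/5, …
ICs: h(0) = 0, h′(0) = 1.

f: a_k = 1, 2, 4, 8, 16, 32, …
f∘r: x↦r, Dx↦Dx/r' in L_f ⇒ L₀.
h=∫₀ˣh₀: take L = L₀·Dx.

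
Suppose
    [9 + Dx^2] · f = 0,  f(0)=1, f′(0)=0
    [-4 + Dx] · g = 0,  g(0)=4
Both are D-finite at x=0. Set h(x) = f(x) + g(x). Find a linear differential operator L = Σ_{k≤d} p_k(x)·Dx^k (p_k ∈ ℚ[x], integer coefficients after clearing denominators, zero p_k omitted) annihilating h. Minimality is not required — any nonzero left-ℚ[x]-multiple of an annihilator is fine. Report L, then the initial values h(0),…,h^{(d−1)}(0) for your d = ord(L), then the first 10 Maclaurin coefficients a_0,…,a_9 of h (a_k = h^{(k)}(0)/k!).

L = -36 + 9·Dx - 4·Dx^2 + Dx^3  (order 3).
h: a_k = 5, 16, 55/2, 128/3, 1105/24, 512/15, 3131/144, 4096/315, 53741/8064, 8192/2835, …
ICs: h(0) = 5, h′(0) = 16, h′′(0) = 55.

f: a_k = 1, 0, -9/2, 0, 27/8, 0, -81/80, 0, 729/4480, 0, …
g: a_k = 4, 16, 32, 128/3, 128/3, 512/15, 1024/45, 4096/315, 2048/315, 8192/2835, …
h₀=f+g: left-lcm gives L₀, ord ≤ 3.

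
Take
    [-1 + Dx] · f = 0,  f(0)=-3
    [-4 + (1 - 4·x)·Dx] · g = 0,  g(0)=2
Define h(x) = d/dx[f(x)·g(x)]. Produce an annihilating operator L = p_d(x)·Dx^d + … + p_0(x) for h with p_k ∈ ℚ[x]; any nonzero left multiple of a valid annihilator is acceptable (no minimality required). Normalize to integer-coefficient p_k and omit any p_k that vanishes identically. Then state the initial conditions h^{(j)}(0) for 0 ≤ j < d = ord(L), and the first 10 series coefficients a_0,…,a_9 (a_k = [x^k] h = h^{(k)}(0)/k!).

L = (41 - 40·x + 16·x^2) + (-5 + 24·x - 16·x^2)·Dx  (order 1).
h: a_k = -30, -246, -1479, -7889, -157781/4, -757349/4, -106028861/120, -3392923553/840, -122145247909/6720, -4885809916361/60480, …
ICs: h(0) = -30.

f: a_k = -3, -3, -3/2, -1/2, -1/8, -1/40, -1/240, -1/1680, -1/13440, -1/120960, …
g: a_k = 2, 8, 32, 128, 512, 2048, 8192, 32768, 131072, 524288, …
f·g: L₀ = L_f ⊗_s L_g, ord ≤ 1·1.
h=h₀': d/dx-closure on L₀ ⇒ L.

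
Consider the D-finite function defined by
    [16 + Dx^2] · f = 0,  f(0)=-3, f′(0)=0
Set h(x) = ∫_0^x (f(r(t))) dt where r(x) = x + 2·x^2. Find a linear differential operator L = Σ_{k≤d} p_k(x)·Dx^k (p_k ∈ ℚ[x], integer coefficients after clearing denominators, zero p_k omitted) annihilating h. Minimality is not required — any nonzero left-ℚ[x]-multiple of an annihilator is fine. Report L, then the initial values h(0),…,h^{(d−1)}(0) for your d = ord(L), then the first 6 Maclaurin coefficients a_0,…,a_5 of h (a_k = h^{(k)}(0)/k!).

L = (16 + 192·x + 768·x^2 + 1024·x^3)·Dx - 4·Dx^2 + (1 + 4·x)·Dx^3  (order 3).
h: a_k = 0, -3, 0, 8, 24, 64/5, …
ICs: h(0) = 0, h′(0) = -3, h′′(0) = 0.

f: a_k = -3, 0, 24, 0, -32, 0, …
L₀ from L_f via x↦r, Dx↦r'^{-1}Dx.
Integrate: L := L₀·Dx.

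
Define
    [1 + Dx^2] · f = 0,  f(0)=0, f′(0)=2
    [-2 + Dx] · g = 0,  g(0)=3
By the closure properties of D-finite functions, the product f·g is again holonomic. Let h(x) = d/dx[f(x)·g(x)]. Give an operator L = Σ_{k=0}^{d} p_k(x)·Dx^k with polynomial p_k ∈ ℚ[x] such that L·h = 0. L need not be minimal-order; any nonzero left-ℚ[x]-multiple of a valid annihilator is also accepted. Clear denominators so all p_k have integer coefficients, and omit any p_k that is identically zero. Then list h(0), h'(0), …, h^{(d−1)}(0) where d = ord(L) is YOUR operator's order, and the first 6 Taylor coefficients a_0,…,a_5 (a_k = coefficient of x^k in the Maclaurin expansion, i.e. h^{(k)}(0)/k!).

f: a_k = 0, 2, 0, -1/3, 0, 1/60, …
g: a_k = 3, 6, 6, 4, 2, 4/5, …
h₀=f·g: eliminate ⇒ L₀, order ≤ 2·1.
Differentiate: ansatz ord ≤ ord L₀ ⇒ L.
L = 5 - 4·Dx + Dx^2  (order 2).
h: a_k = 6, 24, 33, 24, 41/4, 11/5, …
ICs: h(0) = 6, h′(0) = 24.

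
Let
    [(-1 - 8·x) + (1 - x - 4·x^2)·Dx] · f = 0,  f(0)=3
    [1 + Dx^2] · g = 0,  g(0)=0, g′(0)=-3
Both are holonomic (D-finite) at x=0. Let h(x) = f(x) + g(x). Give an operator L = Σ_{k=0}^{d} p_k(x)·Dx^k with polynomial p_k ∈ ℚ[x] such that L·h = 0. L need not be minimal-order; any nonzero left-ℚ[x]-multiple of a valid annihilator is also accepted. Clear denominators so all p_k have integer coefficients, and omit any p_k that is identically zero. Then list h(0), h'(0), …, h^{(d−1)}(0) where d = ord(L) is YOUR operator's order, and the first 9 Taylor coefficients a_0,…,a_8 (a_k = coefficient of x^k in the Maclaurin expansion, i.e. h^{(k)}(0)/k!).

f: a_k = 3, 3, 15, 27, 87, 195, 543, 1323, 3495, …
g: a_k = 0, -3, 0, 1/2, 0, -1/40, 0, 1/1680, 0, …
h₀=f+g: left-lcm gives L₀, ord ≤ 3.
L = (55 + 486·x + 553·x^2 + 1488·x^3 + 80·x^4 + 128·x^5) + (-11 - 11·x - 23·x^2 + 169·x^3 + 348·x^4 + 48·x^5 + 64·x^6)·Dx + (55 + 486·x + 553·x^2 + 1488·x^3 + 80·x^4 + 128·x^5)·Dx^2 + (-11 - 11·x - 23·x^2 + 169·x^3 + 348·x^4 + 48·x^5 + 64·x^6)·Dx^3  (order 3).
h: a_k = 3, 0, 15, 55/2, 87, 7799/40, 543, 2222641/1680, 3495, …
ICs: h(0) = 3, h′(0) = 0, h′′(0) = 30.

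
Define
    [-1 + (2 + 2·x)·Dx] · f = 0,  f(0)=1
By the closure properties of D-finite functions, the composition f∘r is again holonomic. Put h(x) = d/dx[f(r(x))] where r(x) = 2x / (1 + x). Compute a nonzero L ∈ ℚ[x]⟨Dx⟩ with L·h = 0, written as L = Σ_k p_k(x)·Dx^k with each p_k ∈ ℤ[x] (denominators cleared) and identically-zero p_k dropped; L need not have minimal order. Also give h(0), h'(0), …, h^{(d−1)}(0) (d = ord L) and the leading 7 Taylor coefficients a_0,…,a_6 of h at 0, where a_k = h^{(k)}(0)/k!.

f: a_k = 1, 1/2, -1/8, 1/16, -5/128, 7/256, -21/1024, …
L₀ from L_f via x↦r, Dx↦r'^{-1}Dx.
h=h₀': d/dx-closure on L₀ ⇒ L.
L = (-3 - 6·x) + (-1 - 4·x - 3·x^2)·Dx  (order 1).
h: a_k = 1, -3, 15/2, -37/2, 375/8, -981/8, 5271/16, …
ICs: h(0) = 1.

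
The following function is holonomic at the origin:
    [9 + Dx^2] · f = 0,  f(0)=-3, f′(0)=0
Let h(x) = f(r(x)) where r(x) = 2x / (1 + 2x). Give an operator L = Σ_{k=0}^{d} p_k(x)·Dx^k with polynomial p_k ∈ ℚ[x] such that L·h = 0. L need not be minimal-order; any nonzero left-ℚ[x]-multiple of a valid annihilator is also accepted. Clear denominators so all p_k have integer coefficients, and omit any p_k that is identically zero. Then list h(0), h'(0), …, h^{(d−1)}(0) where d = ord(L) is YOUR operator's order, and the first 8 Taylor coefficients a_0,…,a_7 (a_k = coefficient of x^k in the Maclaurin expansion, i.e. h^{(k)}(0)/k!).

L = 36 + (4 + 24·x + 48·x^2 + 32·x^3)·Dx + (1 + 8·x + 24·x^2 + 32·x^3 + 16·x^4)·Dx^2  (order 2).
h: a_k = -3, 0, 54, -216, 486, -432, -9828/5, 66096/5, …
ICs: h(0) = -3, h′(0) = 0.

f: a_k = -3, 0, 27/2, 0, -81/8, 0, 243/80, 0, …
Substitute x→r, Dx→(1/r')Dx; clear ⇒ L₀.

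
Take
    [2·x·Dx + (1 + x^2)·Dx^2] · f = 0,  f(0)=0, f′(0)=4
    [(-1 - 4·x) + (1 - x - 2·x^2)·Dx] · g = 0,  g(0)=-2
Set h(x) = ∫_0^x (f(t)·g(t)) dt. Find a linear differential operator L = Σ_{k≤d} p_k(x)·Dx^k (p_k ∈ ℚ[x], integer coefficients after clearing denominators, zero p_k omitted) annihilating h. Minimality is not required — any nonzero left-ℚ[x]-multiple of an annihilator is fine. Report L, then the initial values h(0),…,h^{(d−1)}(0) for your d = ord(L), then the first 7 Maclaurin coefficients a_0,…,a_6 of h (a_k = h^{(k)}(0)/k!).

L = (4 + 2·x + 12·x^2)·Dx + (2 + 6·x + 4·x^2 + 12·x^3)·Dx^2 + (-1 + x + x^2 + x^3 + 2·x^4)·Dx^3  (order 3).
h: a_k = 0, 0, -4, -8/3, -16/3, -112/15, -68/5, …
ICs: h(0) = 0, h′(0) = 0, h′′(0) = -8.

f: a_k = 0, 4, 0, -4/3, 0, 4/5, 0, …
g: a_k = -2, -2, -6, -10, -22, -42, -86, …
Product ⇒ symmetric product L₀, ord ≤ 2.
Integrate: L := L₀·Dx.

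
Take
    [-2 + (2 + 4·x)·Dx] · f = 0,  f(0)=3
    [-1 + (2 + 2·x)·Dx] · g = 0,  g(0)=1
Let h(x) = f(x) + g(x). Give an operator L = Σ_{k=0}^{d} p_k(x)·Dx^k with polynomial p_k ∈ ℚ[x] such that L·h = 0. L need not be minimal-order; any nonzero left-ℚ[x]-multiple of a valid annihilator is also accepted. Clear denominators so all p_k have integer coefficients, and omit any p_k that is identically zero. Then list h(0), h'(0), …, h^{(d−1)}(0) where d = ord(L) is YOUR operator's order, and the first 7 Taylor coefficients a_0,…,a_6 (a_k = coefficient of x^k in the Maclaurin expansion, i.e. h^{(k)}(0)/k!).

f: a_k = 3, 3, -3/2, 3/2, -15/8, 21/8, -63/16, …
g: a_k = 1, 1/2, -1/8, 1/16, -5/128, 7/256, -21/1024, …
L₀ := lclm(L_f,L_g); ord L₀ ≤ 1+1.
L = -1 + (3 + 4·x)·Dx + (2 + 6·x + 4·x^2)·Dx^2  (order 2).
h: a_k = 4, 7/2, -13/8, 25/16, -245/128, 679/256, -4053/1024, …
ICs: h(0) = 4, h′(0) = 7/2.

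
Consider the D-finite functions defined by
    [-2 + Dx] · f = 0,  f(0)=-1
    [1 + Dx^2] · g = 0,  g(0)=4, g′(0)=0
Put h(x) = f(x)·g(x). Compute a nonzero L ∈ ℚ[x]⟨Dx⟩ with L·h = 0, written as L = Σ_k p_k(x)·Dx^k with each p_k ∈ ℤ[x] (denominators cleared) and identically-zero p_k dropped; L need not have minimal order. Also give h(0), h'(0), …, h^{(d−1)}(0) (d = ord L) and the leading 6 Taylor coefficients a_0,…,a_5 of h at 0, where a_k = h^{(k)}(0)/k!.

f: a_k = -1, -2, -2, -4/3, -2/3, -4/15, …
g: a_k = 4, 0, -2, 0, 1/6, 0, …
f·g: L₀ = L_f ⊗_s L_g, ord ≤ 1·2.
L = 5 - 4·Dx + Dx^2  (order 2).
h: a_k = -4, -8, -6, -4/3, 7/6, 19/15, …
ICs: h(0) = -4, h′(0) = -8.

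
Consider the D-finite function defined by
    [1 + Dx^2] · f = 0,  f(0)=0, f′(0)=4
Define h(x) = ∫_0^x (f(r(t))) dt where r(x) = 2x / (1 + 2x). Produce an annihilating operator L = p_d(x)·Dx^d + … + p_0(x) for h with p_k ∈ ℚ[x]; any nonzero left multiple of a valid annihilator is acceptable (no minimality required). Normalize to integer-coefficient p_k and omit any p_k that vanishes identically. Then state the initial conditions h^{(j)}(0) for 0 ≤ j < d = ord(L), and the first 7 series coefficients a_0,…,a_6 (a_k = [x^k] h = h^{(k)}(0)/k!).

L = 4·Dx + (4 + 24·x + 48·x^2 + 32·x^3)·Dx^2 + (1 + 8·x + 24·x^2 + 32·x^3 + 16·x^4)·Dx^3  (order 3).
h: a_k = 0, 0, 4, -16/3, 20/3, -32/5, 8/45, …
ICs: h(0) = 0, h′(0) = 0, h′′(0) = 8.

f: a_k = 0, 4, 0, -2/3, 0, 1/30, 0, …
h₀=f(r): pull back L_f along r ⇒ L₀.
h=∫h₀ ⇒ L = L₀·Dx.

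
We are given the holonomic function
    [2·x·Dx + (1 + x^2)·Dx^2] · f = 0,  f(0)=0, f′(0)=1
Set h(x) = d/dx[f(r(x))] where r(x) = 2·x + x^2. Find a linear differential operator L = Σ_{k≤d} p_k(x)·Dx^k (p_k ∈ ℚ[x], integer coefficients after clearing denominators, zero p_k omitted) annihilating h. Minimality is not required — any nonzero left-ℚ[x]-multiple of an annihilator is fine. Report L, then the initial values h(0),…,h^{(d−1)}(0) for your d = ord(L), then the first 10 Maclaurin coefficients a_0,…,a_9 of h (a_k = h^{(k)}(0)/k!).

f: a_k = 0, 1, 0, -1/3, 0, 1/5, 0, -1/7, 0, 1/9, …
L₀ from L_f via x↦r, Dx↦r'^{-1}Dx.
h=h₀': d/dx-closure on L₀ ⇒ L.
L = (-1 + 8·x + 16·x^2 + 12·x^3 + 3·x^4) + (1 + x + 4·x^2 + 8·x^3 + 5·x^4 + x^5)·Dx  (order 1).
h: a_k = 2, 2, -8, -16, 22, 94, -16, -448, -334, 1762, …
ICs: h(0) = 2.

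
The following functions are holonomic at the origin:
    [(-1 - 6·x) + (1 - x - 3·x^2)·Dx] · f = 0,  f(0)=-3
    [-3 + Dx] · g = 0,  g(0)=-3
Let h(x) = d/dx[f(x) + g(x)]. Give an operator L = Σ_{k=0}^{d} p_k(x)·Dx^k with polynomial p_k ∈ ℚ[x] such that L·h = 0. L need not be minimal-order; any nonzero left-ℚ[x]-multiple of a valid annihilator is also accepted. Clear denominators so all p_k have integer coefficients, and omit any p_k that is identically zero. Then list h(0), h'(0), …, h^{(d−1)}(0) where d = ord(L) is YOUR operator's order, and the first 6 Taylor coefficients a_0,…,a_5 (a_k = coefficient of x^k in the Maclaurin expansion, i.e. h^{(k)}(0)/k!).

L = (54 + 774·x + 864·x^2 + 2916·x^3 + 1458·x^4) + (-33 - 252·x - 477·x^2 - 864·x^3 + 405·x^4 + 486·x^5)·Dx + (5 - 2·x + 63·x^2 - 36·x^3 - 297·x^4 - 162·x^5)·Dx^2  (order 2).
h: a_k = -12, -51, -207/2, -537/2, -5043/8, -70569/40, …
ICs: h(0) = -12, h′(0) = -51.

f: a_k = -3, -3, -12, -21, -57, -120, …
g: a_k = -3, -9, -27/2, -27/2, -81/8, -243/40, …
h₀=f+g: left-lcm gives L₀, ord ≤ 2.
h=h₀': d/dx-closure on L₀ ⇒ L.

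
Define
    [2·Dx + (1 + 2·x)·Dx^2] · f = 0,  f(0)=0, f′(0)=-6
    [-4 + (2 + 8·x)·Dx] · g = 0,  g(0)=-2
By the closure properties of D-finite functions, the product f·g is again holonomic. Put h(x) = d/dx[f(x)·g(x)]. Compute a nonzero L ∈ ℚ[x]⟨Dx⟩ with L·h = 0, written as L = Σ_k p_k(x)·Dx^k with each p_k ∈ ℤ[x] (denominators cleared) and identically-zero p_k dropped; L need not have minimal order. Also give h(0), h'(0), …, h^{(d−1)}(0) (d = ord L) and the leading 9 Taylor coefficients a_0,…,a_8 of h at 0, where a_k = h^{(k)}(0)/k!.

f: a_k = 0, -6, 6, -8, 12, -96/5, 32, -384/7, 96, …
g: a_k = -2, -4, 4, -8, 20, -56, 168, -528, 1716, …
h₀=f·g: eliminate ⇒ L₀, order ≤ 2·1.
h₀' ⇒ L via d/dx closure of L₀.
L = (2 + 16·x + 8·x^2) + (7 + 54·x + 120·x^2 + 64·x^3)·Dx + (1 + 11·x + 42·x^2 + 64·x^3 + 32·x^4)·Dx^2  (order 2).
h: a_k = 12, 24, -96, 320, -1048, 17424/5, -59328/5, 1448448/35, -1032072/7, …
ICs: h(0) = 12, h′(0) = 24.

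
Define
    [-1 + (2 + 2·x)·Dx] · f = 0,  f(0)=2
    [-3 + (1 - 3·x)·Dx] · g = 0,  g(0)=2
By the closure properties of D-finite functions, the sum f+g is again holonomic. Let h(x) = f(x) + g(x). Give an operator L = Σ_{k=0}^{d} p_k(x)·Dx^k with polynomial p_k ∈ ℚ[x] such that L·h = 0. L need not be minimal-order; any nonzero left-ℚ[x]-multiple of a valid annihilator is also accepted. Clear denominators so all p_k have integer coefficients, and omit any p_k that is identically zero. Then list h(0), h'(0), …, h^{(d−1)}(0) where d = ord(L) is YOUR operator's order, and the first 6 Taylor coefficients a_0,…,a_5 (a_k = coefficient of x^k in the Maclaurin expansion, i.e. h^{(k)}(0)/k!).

f: a_k = 2, 1, -1/4, 1/8, -5/64, 7/128, …
g: a_k = 2, 6, 18, 54, 162, 486, …
h₀=f+g: left-lcm gives L₀, ord ≤ 2.
L = (39 + 27·x) + (-73 - 138·x - 81·x^2)·Dx + (10 - 2·x - 66·x^2 - 54·x^3)·Dx^2  (order 2).
h: a_k = 4, 7, 71/4, 433/8, 10363/64, 62215/128, …
ICs: h(0) = 4, h′(0) = 7.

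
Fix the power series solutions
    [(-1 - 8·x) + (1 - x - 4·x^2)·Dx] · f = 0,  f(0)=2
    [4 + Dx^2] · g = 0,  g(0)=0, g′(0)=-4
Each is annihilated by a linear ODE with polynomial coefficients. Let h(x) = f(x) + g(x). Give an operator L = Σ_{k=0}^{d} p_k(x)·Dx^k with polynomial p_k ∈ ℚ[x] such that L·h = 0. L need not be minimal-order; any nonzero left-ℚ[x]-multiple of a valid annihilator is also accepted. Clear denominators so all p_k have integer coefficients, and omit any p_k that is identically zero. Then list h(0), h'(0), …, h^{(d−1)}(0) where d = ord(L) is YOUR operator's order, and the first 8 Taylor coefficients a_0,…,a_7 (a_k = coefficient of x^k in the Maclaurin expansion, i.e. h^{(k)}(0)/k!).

L = (116 + 1008·x + 968·x^2 + 2688·x^3 + 640·x^4 + 1024·x^5) + (-28 - 4·x + 8·x^2 + 200·x^3 + 480·x^4 + 384·x^5 + 512·x^6)·Dx + (29 + 252·x + 242·x^2 + 672·x^3 + 160·x^4 + 256·x^5)·Dx^2 + (-7 - x + 2·x^2 + 50·x^3 + 120·x^4 + 96·x^5 + 128·x^6)·Dx^3  (order 3).
h: a_k = 2, -2, 10, 62/3, 58, 1942/15, 362, 277846/315, …
ICs: h(0) = 2, h′(0) = -2, h′′(0) = 20.

f: a_k = 2, 2, 10, 18, 58, 130, 362, 882, …
g: a_k = 0, -4, 0, 8/3, 0, -8/15, 0, 16/315, …
f+g: L₀ = lclm(L_f,L_g), ord ≤ 1+2.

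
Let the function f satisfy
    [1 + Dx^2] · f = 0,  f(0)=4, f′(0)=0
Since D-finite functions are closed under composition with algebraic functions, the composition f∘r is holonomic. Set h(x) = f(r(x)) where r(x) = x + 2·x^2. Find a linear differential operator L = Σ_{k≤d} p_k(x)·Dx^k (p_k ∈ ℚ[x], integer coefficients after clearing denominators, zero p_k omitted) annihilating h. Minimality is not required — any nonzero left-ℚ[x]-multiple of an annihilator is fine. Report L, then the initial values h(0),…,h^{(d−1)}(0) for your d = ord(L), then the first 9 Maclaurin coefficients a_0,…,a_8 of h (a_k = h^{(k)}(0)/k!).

f: a_k = 4, 0, -2, 0, 1/6, 0, -1/180, 0, 1/10080, …
Change of var in L_f (x↦r) gives L₀.
L = (1 + 12·x + 48·x^2 + 64·x^3) - 4·Dx + (1 + 4·x)·Dx^2  (order 2).
h: a_k = 4, 0, -2, -8, -47/6, 4/3, 719/180, 79/15, 23521/10080, …
ICs: h(0) = 4, h′(0) = 0.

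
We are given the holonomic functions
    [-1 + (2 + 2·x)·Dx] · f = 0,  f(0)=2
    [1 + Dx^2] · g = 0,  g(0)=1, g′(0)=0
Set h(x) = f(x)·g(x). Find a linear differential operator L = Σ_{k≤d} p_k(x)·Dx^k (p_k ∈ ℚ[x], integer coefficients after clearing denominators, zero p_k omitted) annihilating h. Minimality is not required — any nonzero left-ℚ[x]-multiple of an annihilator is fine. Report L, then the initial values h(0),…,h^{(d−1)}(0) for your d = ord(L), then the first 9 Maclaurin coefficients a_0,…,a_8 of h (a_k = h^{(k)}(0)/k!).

L = (7 + 8·x + 4·x^2) + (-4 - 4·x)·Dx + (4 + 8·x + 4·x^2)·Dx^2  (order 2).
h: a_k = 2, 1, -5/4, -3/8, 25/192, 13/384, -349/23040, 401/46080, -44047/5160960, …
ICs: h(0) = 2, h′(0) = 1.

f: a_k = 2, 1, -1/4, 1/8, -5/64, 7/128, -21/512, 33/1024, -429/16384, …
g: a_k = 1, 0, -1/2, 0, 1/24, 0, -1/720, 0, 1/40320, …
L₀ := L_f ⊗_s L_g (sym. prod.), ord ≤ 2.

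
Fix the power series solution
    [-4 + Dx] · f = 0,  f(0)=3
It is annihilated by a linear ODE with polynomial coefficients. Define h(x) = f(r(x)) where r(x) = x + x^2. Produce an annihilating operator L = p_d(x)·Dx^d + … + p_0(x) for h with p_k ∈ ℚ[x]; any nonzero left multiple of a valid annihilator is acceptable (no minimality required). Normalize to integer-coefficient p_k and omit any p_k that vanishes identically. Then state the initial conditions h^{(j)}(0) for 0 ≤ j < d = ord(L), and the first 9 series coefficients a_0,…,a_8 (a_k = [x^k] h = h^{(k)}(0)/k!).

L = (-4 - 8·x) + Dx  (order 1).
h: a_k = 3, 12, 36, 80, 152, 1248/5, 5536/15, 52096/105, 4320/7, …
ICs: h(0) = 3.

f: a_k = 3, 12, 24, 32, 32, 128/5, 256/15, 1024/105, 512/105, …
Substitute x→r, Dx→(1/r')Dx; clear ⇒ L₀.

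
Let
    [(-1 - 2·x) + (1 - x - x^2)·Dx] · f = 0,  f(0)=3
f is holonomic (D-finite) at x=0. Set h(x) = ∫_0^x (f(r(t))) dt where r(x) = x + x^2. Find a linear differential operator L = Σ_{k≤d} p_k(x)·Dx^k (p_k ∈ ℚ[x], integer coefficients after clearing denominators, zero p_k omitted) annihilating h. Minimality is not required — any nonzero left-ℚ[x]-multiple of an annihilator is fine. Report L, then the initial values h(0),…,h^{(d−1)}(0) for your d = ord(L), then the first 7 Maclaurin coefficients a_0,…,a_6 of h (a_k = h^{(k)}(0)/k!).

f: a_k = 3, 3, 6, 9, 15, 24, 39, …
Change of var in L_f (x↦r) gives L₀.
Integrate: L := L₀·Dx.
L = (1 + 4·x + 6·x^2 + 4·x^3)·Dx + (-1 + x + 2·x^2 + 2·x^3 + x^4)·Dx^2  (order 2).
h: a_k = 0, 3, 3/2, 3, 21/4, 48/5, 37/2, …
ICs: h(0) = 0, h′(0) = 3.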